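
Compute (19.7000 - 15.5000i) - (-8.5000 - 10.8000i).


Real: 19.7 + 8.5 = 28.2
Imag: -15.5 + 10.8 = -4.7

28.2000 - 4.7000i


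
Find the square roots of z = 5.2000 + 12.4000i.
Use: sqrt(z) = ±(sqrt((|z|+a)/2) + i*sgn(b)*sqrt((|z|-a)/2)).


|z| = sqrt(27.04+153.76) = 13.4462
sqrt((|z|+a)/2) = sqrt((13.4462+5.2)/2) = sqrt(9.3231) = 3.0534
sqrt((|z|-a)/2) = sqrt((13.4462-5.2)/2) = sqrt(4.1231) = 2.0305

±(3.0534 + 2.0305i) i.e. 3.0534 + 2.0305i and -3.0534 - 2.0305i


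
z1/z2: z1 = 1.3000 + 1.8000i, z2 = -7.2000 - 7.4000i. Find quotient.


Conjugate of z2 = -7.2000 + 7.4000i
Numerator: (1.3000 + 1.8000i)(-7.2000 + 7.4000i) = -22.6800 - 3.3400i
Denominator: (-7.2)^2 + (-7.4)^2 = 106.6
Result = (-22.6800 - 3.3400i)/106.6

-0.2128 - 0.0313i


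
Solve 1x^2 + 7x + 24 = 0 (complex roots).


disc = 7^2 - 4*1*24 = 49 - 96 = -47
sqrt(|disc|) = sqrt(47) = 6.8557
Real part = -7/(2*1) = -3.5000
Imag part = 6.8557/(2*1) = 3.4278

-3.5000 ± 3.4278i


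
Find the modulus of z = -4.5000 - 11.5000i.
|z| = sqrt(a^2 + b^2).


|z| = sqrt((-4.5)^2 + (-11.5)^2) = sqrt(20.25 + 132.25) = sqrt(152.5) = 12.3491

|z| = 12.3491


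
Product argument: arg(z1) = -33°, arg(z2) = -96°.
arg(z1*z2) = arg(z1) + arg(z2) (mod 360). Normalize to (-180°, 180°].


arg(z1*z2) = -33° - 96° = -129°
Normalized to (-180°, 180°]: -129°

-129°


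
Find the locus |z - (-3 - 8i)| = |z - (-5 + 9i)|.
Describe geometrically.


Equal distances means the locus is the perpendicular bisector of z1 and z2.
Midpoint = ((-3+(-5))/2, (-8+9)/2) = (-4.0000, 0.5000)

Perpendicular bisector through (-4.0000, 0.5000)


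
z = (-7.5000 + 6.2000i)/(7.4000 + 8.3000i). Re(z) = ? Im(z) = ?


Multiply by conjugate: (-7.5000 + 6.2000i)(7.4000 - 8.3000i) / (7.4^2 + 8.3^2)
Numerator real = -7.5*7.4 + 6.2*8.3 = -4.04
Numerator imag = 6.2*7.4 - (-7.5)*8.3 = 108.13
Denominator = 123.65
Re(z) = -4.04/123.65 = -0.0327
Im(z) = 108.13/123.65 = 0.8745

Re(z) = -0.0327, Im(z) = 0.8745


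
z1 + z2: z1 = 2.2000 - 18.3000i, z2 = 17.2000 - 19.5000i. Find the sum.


Real: 2.2 + 17.2 = 19.4
Imag: -18.3 - 19.5 = -37.8

19.4000 - 37.8000i


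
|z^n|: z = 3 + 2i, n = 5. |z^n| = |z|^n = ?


|z| = sqrt(9+4) = sqrt(13) = 3.6056
|z^5| = |z|^5 = (sqrt(13))^5 = 13^2 * sqrt(13) = 169*sqrt(13)

|z^5| = 169*sqrt(13) ≈ 609.3382


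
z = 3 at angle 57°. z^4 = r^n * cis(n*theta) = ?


r^4 = 3^4 = 81
n*theta = 4*57° = 228° = 228° (mod 360)
a = 81*cos(228°) = -54.1996
b = 81*sin(228°) = -60.1947

81 cis(228°) = -54.1996 - 60.1947i


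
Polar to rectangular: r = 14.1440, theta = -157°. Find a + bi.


a = 14.1440*cos(-157°) = 14.1440*(-0.9205) = -13.0196
b = 14.1440*sin(-157°) = 14.1440*(-0.39073) = -5.5265

-13.0196 - 5.5265i


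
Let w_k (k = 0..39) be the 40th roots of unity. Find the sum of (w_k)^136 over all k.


The roots are w_k = w^k with w = e^(2*pi*i/40), and (w^k)^136 = (w^136)^k.
So S = 1 + u + u^2 + ... + u^(39) with u = w^136.
136 = 3*40 + 16, so 136 is not a multiple of 40: u = (w^40)^3 * w^16 = w^16 ≠ 1 (w is a primitive 40th root), while u^40 = (w^40)^136 = 1.
Geometric series: S = (1 - u^40)/(1 - u) = (1 - 1)/(1 - u) = 0

S = 0


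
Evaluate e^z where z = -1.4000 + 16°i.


e^-1.4000 = 0.2466
cos(16°) = 0.96126
sin(16°) = 0.2756
Real = 0.2466*0.96126 = 0.2370
Imag = 0.2466*0.2756 = 0.0680

0.2370 + 0.0680i


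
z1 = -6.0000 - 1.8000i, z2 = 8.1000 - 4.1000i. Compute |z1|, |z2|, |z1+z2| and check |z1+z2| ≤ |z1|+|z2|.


|z1| = sqrt((-6)^2 + (-1.8)^2) = sqrt(39.24) = 6.2642
|z2| = sqrt(8.1^2 + (-4.1)^2) = sqrt(82.42) = 9.0785
z1+z2 = 2.1000 - 5.9000i
|z1+z2| = sqrt(39.22) = 6.2626
|z1|+|z2| = 6.2642 + 9.0785 = 15.3427

|z1+z2| = 6.2626 ≤ |z1|+|z2| = 15.3427 (verified)


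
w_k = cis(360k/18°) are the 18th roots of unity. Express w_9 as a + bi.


Angle = 360*9/18 = 180°
a = cos(180°) = -1.0000
b = sin(180°) = 0

-1.0000 + 0i


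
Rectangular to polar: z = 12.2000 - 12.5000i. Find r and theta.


r = sqrt(148.84+156.25) = sqrt(305.09) = 17.4668
theta = atan2(-12.5, 12.2) = -45.6959 degrees

r = 17.4668, theta = -45.6959 degrees


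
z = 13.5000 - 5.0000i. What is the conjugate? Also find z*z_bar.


z_bar = 13.5000 + 5.0000i
z*z_bar = 13.5^2 + (-5)^2 = 182.25 + 25 = 207.25

z_bar = 13.5000 + 5.0000i, z*z_bar = 207.25


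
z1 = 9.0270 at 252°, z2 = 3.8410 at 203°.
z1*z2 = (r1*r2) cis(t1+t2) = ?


r = 9.0270 * 3.8410 = 34.6727
theta = 252° + 203° = 455° = 95° (mod 360)

34.6727 cis(95°)


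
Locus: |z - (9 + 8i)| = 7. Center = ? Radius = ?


|z - z0| = r is a circle with center z0 and radius r.
Center = (9, 8), radius = 7

Circle with center (9, 8) and radius 7


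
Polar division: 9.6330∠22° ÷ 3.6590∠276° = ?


r = 9.6330 / 3.6590 = 2.6327
theta = 22° - 276° = -254° = 106° (mod 360)

2.6327 cis(106°)


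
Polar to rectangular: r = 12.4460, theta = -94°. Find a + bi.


a = 12.4460*cos(-94°) = 12.4460*(-0.06976) = -0.8682
b = 12.4460*sin(-94°) = 12.4460*(-0.997564) = -12.4157

-0.8682 - 12.4157i


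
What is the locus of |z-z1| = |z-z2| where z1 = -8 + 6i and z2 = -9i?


Equal distances means the locus is the perpendicular bisector of z1 and z2.
Midpoint = ((-8+0)/2, (6+(-9))/2) = (-4.0000, -1.5000)

Perpendicular bisector through (-4.0000, -1.5000)


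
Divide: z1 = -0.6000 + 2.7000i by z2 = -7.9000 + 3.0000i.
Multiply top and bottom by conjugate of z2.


Conjugate of z2 = -7.9000 - 3.0000i
Numerator: (-0.6000 + 2.7000i)(-7.9000 - 3.0000i) = 12.8400 - 19.5300i
Denominator: (-7.9)^2 + 3^2 = 71.41
Result = (12.8400 - 19.5300i)/71.41

0.1798 - 0.2735i


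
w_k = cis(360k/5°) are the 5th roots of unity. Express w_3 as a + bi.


Angle = 360*3/5 = 216°
a = cos(216°) = -0.8090
b = sin(216°) = -0.5878

-0.8090 - 0.5878i


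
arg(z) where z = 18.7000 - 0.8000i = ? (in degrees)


Re = 18.7, Im = -0.8
arg = atan2(-0.8, 18.7) = -2.4497 degrees

arg(z) = -2.4497 degrees


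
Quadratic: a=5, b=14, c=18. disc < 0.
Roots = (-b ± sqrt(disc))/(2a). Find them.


disc = 14^2 - 4*5*18 = 196 - 360 = -164
sqrt(|disc|) = sqrt(164) = 12.8062
Real part = -14/(2*5) = -1.4000
Imag part = 12.8062/(2*5) = 1.2806

-1.4000 ± 1.2806i


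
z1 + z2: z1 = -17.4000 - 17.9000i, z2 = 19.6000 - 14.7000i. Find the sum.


Real: -17.4 + 19.6 = 2.2
Imag: -17.9 - 14.7 = -32.6

2.2000 - 32.6000i


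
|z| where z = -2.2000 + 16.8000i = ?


|z| = sqrt((-2.2)^2 + 16.8^2) = sqrt(4.84 + 282.24) = sqrt(287.08) = 16.9434

|z| = 16.9434


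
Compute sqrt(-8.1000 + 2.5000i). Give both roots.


|z| = sqrt(65.61+6.25) = 8.4770
sqrt((|z|+a)/2) = sqrt((8.4770+(-8.1))/2) = sqrt(0.1885) = 0.4342
sqrt((|z|-a)/2) = sqrt((8.4770-(-8.1))/2) = sqrt(8.2885) = 2.8790

±(0.4342 + 2.8790i) i.e. 0.4342 + 2.8790i and -0.4342 - 2.8790i


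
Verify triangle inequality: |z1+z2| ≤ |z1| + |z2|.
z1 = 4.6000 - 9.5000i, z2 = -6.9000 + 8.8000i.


|z1| = sqrt(4.6^2 + (-9.5)^2) = sqrt(111.41) = 10.5551
|z2| = sqrt((-6.9)^2 + 8.8^2) = sqrt(125.05) = 11.1826
z1+z2 = -2.3000 - 0.7000i
|z1+z2| = sqrt(5.78) = 2.4042
|z1|+|z2| = 10.5551 + 11.1826 = 21.7377

|z1+z2| = 2.4042 ≤ |z1|+|z2| = 21.7377 (verified)


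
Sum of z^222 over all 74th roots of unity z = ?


The roots are w_k = w^k with w = e^(2*pi*i/74), and (w^k)^222 = (w^222)^k.
So S = 1 + u + u^2 + ... + u^(73) with u = w^222.
222 = 3*74 + 0, so 222 is a multiple of 74 and u = (w^74)^3 = 1.
Every one of the 74 terms equals 1: S = 74

S = 74


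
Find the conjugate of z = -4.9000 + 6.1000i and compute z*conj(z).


z_bar = -4.9000 - 6.1000i
z*z_bar = (-4.9)^2 + 6.1^2 = 24.01 + 37.21 = 61.22

z_bar = -4.9000 - 6.1000i, z*z_bar = 61.22


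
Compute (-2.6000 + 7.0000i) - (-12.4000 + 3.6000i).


Real: -2.6 + 12.4 = 9.8
Imag: 7 - 3.6 = 3.4

9.8000 + 3.4000i


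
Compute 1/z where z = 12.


|z|^2 = 144+0 = 144
1/z = (12 - 0i)/144

1/z = 0.0833 + 0i


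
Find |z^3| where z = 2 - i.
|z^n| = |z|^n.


|z| = sqrt(4+1) = sqrt(5) = 2.2361
|z^3| = |z|^3 = (sqrt(5))^3 = 5*sqrt(5)

|z^3| = 5*sqrt(5) ≈ 11.1803


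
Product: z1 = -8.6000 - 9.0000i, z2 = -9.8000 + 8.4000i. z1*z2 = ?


Real = -8.6*(-9.8) - (-9)*8.4 = 84.28 - (-75.6) = 159.88
Imag = -8.6*8.4 - (9.8)*(-9) = -72.24 + 88.2 = 15.96

159.8800 + 15.9600i


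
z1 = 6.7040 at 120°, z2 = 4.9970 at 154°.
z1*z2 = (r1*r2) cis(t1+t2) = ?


r = 6.7040 * 4.9970 = 33.4999
theta = 120° + 154° = 274° = 274° (mod 360)

33.4999 cis(274°)


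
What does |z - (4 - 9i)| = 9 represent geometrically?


|z - z0| = r is a circle with center z0 and radius r.
Center = (4, -9), radius = 9

Circle with center (4, -9) and radius 9


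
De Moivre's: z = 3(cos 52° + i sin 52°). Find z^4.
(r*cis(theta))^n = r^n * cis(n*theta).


r^4 = 3^4 = 81
n*theta = 4*52° = 208° = 208° (mod 360)
a = 81*cos(208°) = -71.5188
b = 81*sin(208°) = -38.0272

81 cis(208°) = -71.5188 - 38.0272i


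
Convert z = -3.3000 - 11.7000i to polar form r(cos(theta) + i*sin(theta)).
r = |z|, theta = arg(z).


r = sqrt(10.89+136.89) = sqrt(147.78) = 12.1565
theta = atan2(-11.7, -3.3) = -105.7512 degrees

r = 12.1565, theta = -105.7512 degrees


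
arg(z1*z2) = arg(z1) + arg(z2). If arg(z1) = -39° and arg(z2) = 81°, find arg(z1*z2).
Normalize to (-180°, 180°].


arg(z1*z2) = -39° + 81° = 42°
Normalized to (-180°, 180°]: 42°

42°


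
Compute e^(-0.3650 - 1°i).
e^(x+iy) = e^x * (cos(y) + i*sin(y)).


e^-0.3650 = 0.6942
cos(-1°) = 0.9998
sin(-1°) = -0.0175
Real = 0.6942*0.9998 = 0.6941
Imag = 0.6942*(-0.0175) = -0.0121

0.6941 - 0.0121i


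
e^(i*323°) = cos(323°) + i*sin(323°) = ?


cos(323°) = 0.7986
sin(323°) = -0.6018

e^(i*323°) = 0.7986 - 0.6018i


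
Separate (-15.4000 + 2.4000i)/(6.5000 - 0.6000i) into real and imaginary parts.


Multiply by conjugate: (-15.4000 + 2.4000i)(6.5000 + 0.6000i) / (6.5^2 + (-0.6)^2)
Numerator real = -15.4*6.5 + 2.4*(-0.6) = -101.54
Numerator imag = 2.4*6.5 - (-15.4)*(-0.6) = 6.36
Denominator = 42.61
Re(z) = -101.54/42.61 = -2.3830
Im(z) = 6.36/42.61 = 0.1493

Re(z) = -2.3830, Im(z) = 0.1493


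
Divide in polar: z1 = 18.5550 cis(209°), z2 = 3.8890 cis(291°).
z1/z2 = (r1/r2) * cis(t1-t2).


r = 18.5550 / 3.8890 = 4.7711
theta = 209° - 291° = -82° = 278° (mod 360)

4.7711 cis(278°)


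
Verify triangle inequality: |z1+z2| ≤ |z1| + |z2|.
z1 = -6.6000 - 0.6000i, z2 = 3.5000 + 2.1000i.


|z1| = sqrt((-6.6)^2 + (-0.6)^2) = sqrt(43.92) = 6.6272
|z2| = sqrt(3.5^2 + 2.1^2) = sqrt(16.66) = 4.0817
z1+z2 = -3.1000 + 1.5000i
|z1+z2| = sqrt(11.86) = 3.4438
|z1|+|z2| = 6.6272 + 4.0817 = 10.7089

|z1+z2| = 3.4438 ≤ |z1|+|z2| = 10.7089 (verified)


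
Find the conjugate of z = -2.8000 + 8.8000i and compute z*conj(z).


z_bar = -2.8000 - 8.8000i
z*z_bar = (-2.8)^2 + 8.8^2 = 7.84 + 77.44 = 85.28

z_bar = -2.8000 - 8.8000i, z*z_bar = 85.28


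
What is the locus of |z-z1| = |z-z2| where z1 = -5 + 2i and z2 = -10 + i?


Equal distances means the locus is the perpendicular bisector of z1 and z2.
Midpoint = ((-5+(-10))/2, (2+1)/2) = (-7.5000, 1.5000)

Perpendicular bisector through (-7.5000, 1.5000)


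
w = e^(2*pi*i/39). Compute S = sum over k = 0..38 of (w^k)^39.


The roots are w_k = w^k with w = e^(2*pi*i/39), and (w^k)^39 = (w^39)^k.
So S = 1 + u + u^2 + ... + u^(38) with u = w^39.
39 = 1*39 + 0, so 39 is a multiple of 39 and u = (w^39)^1 = 1.
Every one of the 39 terms equals 1: S = 39

S = 39


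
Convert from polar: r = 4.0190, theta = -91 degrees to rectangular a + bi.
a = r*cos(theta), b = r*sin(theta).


a = 4.0190*cos(-91°) = 4.0190*(-0.01745) = -0.0701
b = 4.0190*sin(-91°) = 4.0190*(-0.99985) = -4.0184

-0.0701 - 4.0184i


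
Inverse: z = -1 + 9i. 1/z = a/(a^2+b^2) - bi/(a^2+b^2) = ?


|z|^2 = 1+81 = 82
1/z = (-1 - 9i)/82

1/z = -0.0122 - 0.1098i


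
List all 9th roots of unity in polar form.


The 9th roots of unity are cis(360k/9°) for k=0..8
Angle step = 360/9 = 40°
Primitive root: cis(40°)
Primitive root = 0.7660 + 0.6428i

9 roots at angles: 0°, 40°, 80°, 120°, 160°, 200°, 240°, 280°, 320°


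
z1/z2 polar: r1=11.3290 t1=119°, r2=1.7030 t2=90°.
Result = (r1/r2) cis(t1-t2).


r = 11.3290 / 1.7030 = 6.6524
theta = 119° - 90° = 29° = 29° (mod 360)

6.6524 cis(29°)


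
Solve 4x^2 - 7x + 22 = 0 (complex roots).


disc = (-7)^2 - 4*4*22 = 49 - 352 = -303
sqrt(|disc|) = sqrt(303) = 17.4069
Real part = 7/(2*4) = 0.8750
Imag part = 17.4069/(2*4) = 2.1759

0.8750 ± 2.1759i


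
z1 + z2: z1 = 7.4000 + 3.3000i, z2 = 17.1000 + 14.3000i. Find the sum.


Real: 7.4 + 17.1 = 24.5
Imag: 3.3 + 14.3 = 17.6

24.5000 + 17.6000i


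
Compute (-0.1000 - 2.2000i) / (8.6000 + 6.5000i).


Conjugate of z2 = 8.6000 - 6.5000i
Numerator: (-0.1000 - 2.2000i)(8.6000 - 6.5000i) = -15.1600 - 18.2700i
Denominator: 8.6^2 + 6.5^2 = 116.21
Result = (-15.1600 - 18.2700i)/116.21

-0.1305 - 0.1572i


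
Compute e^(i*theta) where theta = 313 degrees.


cos(313°) = 0.6820
sin(313°) = -0.7314

e^(i*313°) = 0.6820 - 0.7314i


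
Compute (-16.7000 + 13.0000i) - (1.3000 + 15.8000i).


Real: -16.7 - 1.3 = -18
Imag: 13 - 15.8 = -2.8

-18.0000 - 2.8000i


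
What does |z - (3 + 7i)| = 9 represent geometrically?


|z - z0| = r is a circle with center z0 and radius r.
Center = (3, 7), radius = 9

Circle with center (3, 7) and radius 9


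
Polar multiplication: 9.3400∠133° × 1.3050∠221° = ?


r = 9.3400 * 1.3050 = 12.1887
theta = 133° + 221° = 354° = 354° (mod 360)

12.1887 cis(354°)


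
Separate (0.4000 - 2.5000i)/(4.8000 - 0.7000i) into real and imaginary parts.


Multiply by conjugate: (0.4000 - 2.5000i)(4.8000 + 0.7000i) / (4.8^2 + (-0.7)^2)
Numerator real = 0.4*4.8 - (2.5)*(-0.7) = 3.67
Numerator imag = -2.5*4.8 - 0.4*(-0.7) = -11.72
Denominator = 23.53
Re(z) = 3.67/23.53 = 0.1560
Im(z) = -11.72/23.53 = -0.4981

Re(z) = 0.1560, Im(z) = -0.4981


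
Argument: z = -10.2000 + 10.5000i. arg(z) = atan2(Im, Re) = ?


Re = -10.2, Im = 10.5
arg = atan2(10.5, -10.2) = 134.1697 degrees

arg(z) = 134.1697 degrees


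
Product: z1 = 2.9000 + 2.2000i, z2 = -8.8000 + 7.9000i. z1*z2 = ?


Real = 2.9*(-8.8) - 2.2*7.9 = -25.52 - 17.38 = -42.9
Imag = 2.9*7.9 - (8.8)*2.2 = 22.91 - (19.36) = 3.55

-42.9000 + 3.5500i


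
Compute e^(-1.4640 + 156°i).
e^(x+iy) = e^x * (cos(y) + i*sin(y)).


e^-1.4640 = 0.2313
cos(156°) = -0.9135
sin(156°) = 0.4067
Real = 0.2313*(-0.9135) = -0.2113
Imag = 0.2313*0.4067 = 0.0941

-0.2113 + 0.0941i


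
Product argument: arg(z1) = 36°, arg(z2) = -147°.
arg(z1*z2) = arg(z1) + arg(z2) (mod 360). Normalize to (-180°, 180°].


arg(z1*z2) = 36° - 147° = -111°
Normalized to (-180°, 180°]: -111°

-111°


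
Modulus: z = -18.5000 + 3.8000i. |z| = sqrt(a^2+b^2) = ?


|z| = sqrt((-18.5)^2 + 3.8^2) = sqrt(342.25 + 14.44) = sqrt(356.69) = 18.8862

|z| = 18.8862


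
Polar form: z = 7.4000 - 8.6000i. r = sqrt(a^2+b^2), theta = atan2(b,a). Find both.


r = sqrt(54.76+73.96) = sqrt(128.72) = 11.3455
theta = atan2(-8.6, 7.4) = -49.2892 degrees

r = 11.3455, theta = -49.2892 degrees


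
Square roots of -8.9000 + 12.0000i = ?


|z| = sqrt(79.21+144) = 14.9402
sqrt((|z|+a)/2) = sqrt((14.9402+(-8.9))/2) = sqrt(3.0201) = 1.7378
sqrt((|z|-a)/2) = sqrt((14.9402-(-8.9))/2) = sqrt(11.9201) = 3.4526

±(1.7378 + 3.4526i) i.e. 1.7378 + 3.4526i and -1.7378 - 3.4526i


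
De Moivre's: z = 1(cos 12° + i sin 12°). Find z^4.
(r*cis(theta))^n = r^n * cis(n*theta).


r^4 = 1^4 = 1
n*theta = 4*12° = 48° = 48° (mod 360)
a = 1*cos(48°) = 0.6691
b = 1*sin(48°) = 0.7431

1 cis(48°) = 0.6691 + 0.7431i


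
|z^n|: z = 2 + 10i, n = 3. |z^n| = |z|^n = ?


|z| = sqrt(4+100) = sqrt(104) = 10.1980
|z^3| = |z|^3 = (sqrt(104))^3 = 104*sqrt(104)

|z^3| = 104*sqrt(104) ≈ 1060.5961


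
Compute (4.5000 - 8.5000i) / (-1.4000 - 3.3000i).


Conjugate of z2 = -1.4000 + 3.3000i
Numerator: (4.5000 - 8.5000i)(-1.4000 + 3.3000i) = 21.7500 + 26.7500i
Denominator: (-1.4)^2 + (-3.3)^2 = 12.85
Result = (21.7500 + 26.7500i)/12.85

1.6926 + 2.0817i


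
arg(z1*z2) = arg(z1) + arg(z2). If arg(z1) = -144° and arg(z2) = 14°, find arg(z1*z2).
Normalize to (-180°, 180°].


arg(z1*z2) = -144° + 14° = -130°
Normalized to (-180°, 180°]: -130°

-130°


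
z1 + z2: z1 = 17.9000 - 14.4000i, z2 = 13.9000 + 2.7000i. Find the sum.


Real: 17.9 + 13.9 = 31.8
Imag: -14.4 + 2.7 = -11.7

31.8000 - 11.7000i


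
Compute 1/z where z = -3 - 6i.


|z|^2 = 9+36 = 45
1/z = (-3 + 6i)/45

1/z = -0.0667 + 0.1333i


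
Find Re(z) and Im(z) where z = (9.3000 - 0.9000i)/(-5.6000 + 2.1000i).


Multiply by conjugate: (9.3000 - 0.9000i)(-5.6000 - 2.1000i) / ((-5.6)^2 + 2.1^2)
Numerator real = 9.3*(-5.6) - (0.9)*2.1 = -53.97
Numerator imag = -0.9*(-5.6) - 9.3*2.1 = -14.49
Denominator = 35.77
Re(z) = -53.97/35.77 = -1.5088
Im(z) = -14.49/35.77 = -0.4051

Re(z) = -1.5088, Im(z) = -0.4051


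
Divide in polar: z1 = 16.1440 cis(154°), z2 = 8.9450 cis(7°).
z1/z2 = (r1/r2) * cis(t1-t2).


r = 16.1440 / 8.9450 = 1.8048
theta = 154° - 7° = 147° = 147° (mod 360)

1.8048 cis(147°)


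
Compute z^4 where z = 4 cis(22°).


r^4 = 4^4 = 256
n*theta = 4*22° = 88° = 88° (mod 360)
a = 256*cos(88°) = 8.9343
b = 256*sin(88°) = 255.8441

256 cis(88°) = 8.9343 + 255.8441i


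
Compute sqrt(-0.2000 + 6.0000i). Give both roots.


|z| = sqrt(0.04+36) = 6.0033
sqrt((|z|+a)/2) = sqrt((6.0033+(-0.2))/2) = sqrt(2.9017) = 1.7034
sqrt((|z|-a)/2) = sqrt((6.0033-(-0.2))/2) = sqrt(3.1017) = 1.7612

±(1.7034 + 1.7612i) i.e. 1.7034 + 1.7612i and -1.7034 - 1.7612i


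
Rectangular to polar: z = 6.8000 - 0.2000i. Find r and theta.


r = sqrt(46.24+0.04) = sqrt(46.28) = 6.8029
theta = atan2(-0.2, 6.8) = -1.6847 degrees

r = 6.8029, theta = -1.6847 degrees


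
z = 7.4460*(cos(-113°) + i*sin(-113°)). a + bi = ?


a = 7.4460*cos(-113°) = 7.4460*(-0.39073) = -2.9094
b = 7.4460*sin(-113°) = 7.4460*(-0.920505) = -6.8541

-2.9094 - 6.8541i


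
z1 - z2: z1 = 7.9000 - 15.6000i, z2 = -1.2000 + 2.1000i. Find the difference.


Real: 7.9 + 1.2 = 9.1
Imag: -15.6 - 2.1 = -17.7

9.1000 - 17.7000i


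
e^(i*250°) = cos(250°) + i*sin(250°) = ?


cos(250°) = -0.3420
sin(250°) = -0.9397

e^(i*250°) = -0.3420 - 0.9397i


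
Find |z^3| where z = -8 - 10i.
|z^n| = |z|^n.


|z| = sqrt(64+100) = sqrt(164) = 12.8062
|z^3| = |z|^3 = (sqrt(164))^3 = 164*sqrt(164)

|z^3| = 164*sqrt(164) ≈ 2100.2247


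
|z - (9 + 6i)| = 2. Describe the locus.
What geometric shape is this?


|z - z0| = r is a circle with center z0 and radius r.
Center = (9, 6), radius = 2

Circle with center (9, 6) and radius 2


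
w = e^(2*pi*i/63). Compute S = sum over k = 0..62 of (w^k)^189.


The roots are w_k = w^k with w = e^(2*pi*i/63), and (w^k)^189 = (w^189)^k.
So S = 1 + u + u^2 + ... + u^(62) with u = w^189.
189 = 3*63 + 0, so 189 is a multiple of 63 and u = (w^63)^3 = 1.
Every one of the 63 terms equals 1: S = 63

S = 63


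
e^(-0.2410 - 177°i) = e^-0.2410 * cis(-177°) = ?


e^-0.2410 = 0.78584
cos(-177°) = -0.99863
sin(-177°) = -0.0523
Real = 0.78584*(-0.99863) = -0.7848
Imag = 0.78584*(-0.0523) = -0.0411

-0.7848 - 0.0411i


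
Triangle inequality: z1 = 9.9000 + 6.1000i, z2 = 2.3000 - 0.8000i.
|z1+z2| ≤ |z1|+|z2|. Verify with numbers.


|z1| = sqrt(9.9^2 + 6.1^2) = sqrt(135.22) = 11.6284
|z2| = sqrt(2.3^2 + (-0.8)^2) = sqrt(5.93) = 2.4352
z1+z2 = 12.2000 + 5.3000i
|z1+z2| = sqrt(176.93) = 13.3015
|z1|+|z2| = 11.6284 + 2.4352 = 14.0636

|z1+z2| = 13.3015 ≤ |z1|+|z2| = 14.0636 (verified)


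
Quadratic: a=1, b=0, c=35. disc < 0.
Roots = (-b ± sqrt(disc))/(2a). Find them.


disc = 0^2 - 4*1*35 = 0 - 140 = -140
sqrt(|disc|) = sqrt(140) = 11.8322
Real part = 0/(2*1) = 0
Imag part = 11.8322/(2*1) = 5.9161

0 ± 5.9161i


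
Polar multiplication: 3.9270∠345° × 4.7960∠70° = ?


r = 3.9270 * 4.7960 = 18.8339
theta = 345° + 70° = 415° = 55° (mod 360)

18.8339 cis(55°)


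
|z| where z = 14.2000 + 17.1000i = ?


|z| = sqrt(14.2^2 + 17.1^2) = sqrt(201.64 + 292.41) = sqrt(494.05) = 22.2272

|z| = 22.2272


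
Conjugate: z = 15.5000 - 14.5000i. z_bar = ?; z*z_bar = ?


z_bar = 15.5000 + 14.5000i
z*z_bar = 15.5^2 + (-14.5)^2 = 240.25 + 210.25 = 450.5

z_bar = 15.5000 + 14.5000i, z*z_bar = 450.5


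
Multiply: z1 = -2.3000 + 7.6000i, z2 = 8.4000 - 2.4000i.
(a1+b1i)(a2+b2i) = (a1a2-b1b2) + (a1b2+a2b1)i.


Real = -2.3*8.4 - 7.6*(-2.4) = -19.32 - (-18.24) = -1.08
Imag = -2.3*(-2.4) + 8.4*7.6 = 5.52 + 63.84 = 69.36

-1.0800 + 69.3600i


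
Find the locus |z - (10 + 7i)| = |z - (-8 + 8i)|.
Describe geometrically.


Equal distances means the locus is the perpendicular bisector of z1 and z2.
Midpoint = ((10+(-8))/2, (7+8)/2) = (1.0000, 7.5000)

Perpendicular bisector through (1.0000, 7.5000)


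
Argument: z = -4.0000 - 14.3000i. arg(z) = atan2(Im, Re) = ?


Re = -4, Im = -14.3
arg = atan2(-14.3, -4) = -105.6274 degrees

arg(z) = -105.6274 degrees


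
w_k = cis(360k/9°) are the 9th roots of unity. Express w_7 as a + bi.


Angle = 360*7/9 = 280°
a = cos(280°) = 0.1736
b = sin(280°) = -0.9848

0.1736 - 0.9848i


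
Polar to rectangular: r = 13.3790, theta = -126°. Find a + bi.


a = 13.3790*cos(-126°) = 13.3790*(-0.58779) = -7.8640
b = 13.3790*sin(-126°) = 13.3790*(-0.809017) = -10.8238

-7.8640 - 10.8238i


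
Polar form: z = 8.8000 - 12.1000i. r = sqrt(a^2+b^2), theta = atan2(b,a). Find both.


r = sqrt(77.44+146.41) = sqrt(223.85) = 14.9616
theta = atan2(-12.1, 8.8) = -53.9726 degrees

r = 14.9616, theta = -53.9726 degrees


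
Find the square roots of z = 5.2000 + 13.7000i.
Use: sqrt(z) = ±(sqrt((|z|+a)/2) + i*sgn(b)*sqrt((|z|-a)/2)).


|z| = sqrt(27.04+187.69) = 14.6537
sqrt((|z|+a)/2) = sqrt((14.6537+5.2)/2) = sqrt(9.9268) = 3.1507
sqrt((|z|-a)/2) = sqrt((14.6537-5.2)/2) = sqrt(4.7268) = 2.1741

±(3.1507 + 2.1741i) i.e. 3.1507 + 2.1741i and -3.1507 - 2.1741i


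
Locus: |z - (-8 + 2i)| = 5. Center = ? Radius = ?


|z - z0| = r is a circle with center z0 and radius r.
Center = (-8, 2), radius = 5

Circle with center (-8, 2) and radius 5


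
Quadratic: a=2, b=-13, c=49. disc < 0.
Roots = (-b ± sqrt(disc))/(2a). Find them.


disc = (-13)^2 - 4*2*49 = 169 - 392 = -223
sqrt(|disc|) = sqrt(223) = 14.9332
Real part = 13/(2*2) = 3.2500
Imag part = 14.9332/(2*2) = 3.7333

3.2500 ± 3.7333i


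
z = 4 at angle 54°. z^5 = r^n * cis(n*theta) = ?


r^5 = 4^5 = 1024
n*theta = 5*54° = 270° = 270° (mod 360)
a = 1024*cos(270°) = 0
b = 1024*sin(270°) = -1024.0000

1024 cis(270°) = 0 - 1024.0000i


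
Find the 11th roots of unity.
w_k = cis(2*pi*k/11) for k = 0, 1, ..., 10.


The 11th roots of unity are cis(360k/11°) for k=0..10
Angle step = 360/11 = 32.7273°
Primitive root: cis(32.7273°)
Primitive root = 0.8413 + 0.5406i

11 roots at angles: 0°, 32.7273°, 65.4545°, 98.1818°, 130.9091°, 163.6364°, 196.3636°, 229.0909°, 261.8182°, 294.5455°, 327.2727°


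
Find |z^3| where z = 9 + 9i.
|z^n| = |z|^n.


|z| = sqrt(81+81) = sqrt(162) = 12.7279
|z^3| = |z|^3 = (sqrt(162))^3 = 162*sqrt(162)

|z^3| = 162*sqrt(162) ≈ 2061.9234


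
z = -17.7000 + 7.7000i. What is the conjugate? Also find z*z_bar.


z_bar = -17.7000 - 7.7000i
z*z_bar = (-17.7)^2 + 7.7^2 = 313.29 + 59.29 = 372.58

z_bar = -17.7000 - 7.7000i, z*z_bar = 372.58


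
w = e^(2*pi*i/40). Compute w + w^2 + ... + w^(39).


With w = e^(2*pi*i/40), all 40 of the 40th roots of unity w^0 = 1, w, ..., w^(39) sum to 0: 1 + w + ... + w^(39) = (1 - w^40)/(1 - w) = 0 since w^40 = 1, w ≠ 1.
Removing the root 1: w + w^2 + ... + w^(39) = 0 - 1 = -1

Sum = -1


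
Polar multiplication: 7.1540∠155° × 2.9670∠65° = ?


r = 7.1540 * 2.9670 = 21.2259
theta = 155° + 65° = 220° = 220° (mod 360)

21.2259 cis(220°)


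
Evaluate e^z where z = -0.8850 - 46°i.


e^-0.8850 = 0.4127
cos(-46°) = 0.6947
sin(-46°) = -0.7193
Real = 0.4127*0.6947 = 0.2867
Imag = 0.4127*(-0.7193) = -0.2969

0.2867 - 0.2969i


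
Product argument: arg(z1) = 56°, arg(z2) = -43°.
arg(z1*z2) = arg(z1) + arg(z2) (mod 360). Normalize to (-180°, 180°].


arg(z1*z2) = 56° - 43° = 13°
Normalized to (-180°, 180°]: 13°

13°


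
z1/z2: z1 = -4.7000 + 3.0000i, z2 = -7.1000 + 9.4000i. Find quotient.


Conjugate of z2 = -7.1000 - 9.4000i
Numerator: (-4.7000 + 3.0000i)(-7.1000 - 9.4000i) = 61.5700 + 22.8800i
Denominator: (-7.1)^2 + 9.4^2 = 138.77
Result = (61.5700 + 22.8800i)/138.77

0.4437 + 0.1649i


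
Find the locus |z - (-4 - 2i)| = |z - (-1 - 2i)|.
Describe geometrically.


Equal distances means the locus is the perpendicular bisector of z1 and z2.
Midpoint = ((-4+(-1))/2, (-2+(-2))/2) = (-2.5000, -2.0000)

Perpendicular bisector through (-2.5000, -2.0000)


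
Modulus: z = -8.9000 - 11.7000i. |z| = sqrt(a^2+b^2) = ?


|z| = sqrt((-8.9)^2 + (-11.7)^2) = sqrt(79.21 + 136.89) = sqrt(216.1) = 14.7003

|z| = 14.7003


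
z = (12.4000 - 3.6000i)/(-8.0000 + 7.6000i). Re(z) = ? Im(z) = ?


Multiply by conjugate: (12.4000 - 3.6000i)(-8.0000 - 7.6000i) / ((-8)^2 + 7.6^2)
Numerator real = 12.4*(-8) - (3.6)*7.6 = -126.56
Numerator imag = -3.6*(-8) - 12.4*7.6 = -65.44
Denominator = 121.76
Re(z) = -126.56/121.76 = -1.0394
Im(z) = -65.44/121.76 = -0.5375

Re(z) = -1.0394, Im(z) = -0.5375


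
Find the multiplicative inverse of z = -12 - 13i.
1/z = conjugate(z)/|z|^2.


|z|^2 = 144+169 = 313
1/z = (-12 + 13i)/313

1/z = -0.0383 + 0.0415i


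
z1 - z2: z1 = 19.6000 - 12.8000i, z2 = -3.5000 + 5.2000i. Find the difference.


Real: 19.6 + 3.5 = 23.1
Imag: -12.8 - 5.2 = -18

23.1000 - 18.0000i


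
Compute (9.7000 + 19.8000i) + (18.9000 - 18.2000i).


Real: 9.7 + 18.9 = 28.6
Imag: 19.8 - 18.2 = 1.6

28.6000 + 1.6000i


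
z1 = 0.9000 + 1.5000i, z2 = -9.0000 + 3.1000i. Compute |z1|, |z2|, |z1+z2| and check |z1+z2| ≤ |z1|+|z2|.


|z1| = sqrt(0.9^2 + 1.5^2) = sqrt(3.06) = 1.7493
|z2| = sqrt((-9)^2 + 3.1^2) = sqrt(90.61) = 9.5189
z1+z2 = -8.1000 + 4.6000i
|z1+z2| = sqrt(86.77) = 9.3150
|z1|+|z2| = 1.7493 + 9.5189 = 11.2682

|z1+z2| = 9.3150 ≤ |z1|+|z2| = 11.2682 (verified)


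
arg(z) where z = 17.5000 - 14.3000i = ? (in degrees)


Re = 17.5, Im = -14.3
arg = atan2(-14.3, 17.5) = -39.2537 degrees

arg(z) = -39.2537 degrees


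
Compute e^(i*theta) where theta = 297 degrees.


cos(297°) = 0.4540
sin(297°) = -0.8910

e^(i*297°) = 0.4540 - 0.8910i


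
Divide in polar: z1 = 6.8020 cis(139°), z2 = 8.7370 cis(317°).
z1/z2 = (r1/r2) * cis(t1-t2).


r = 6.8020 / 8.7370 = 0.7785
theta = 139° - 317° = -178° = 182° (mod 360)

0.7785 cis(182°)


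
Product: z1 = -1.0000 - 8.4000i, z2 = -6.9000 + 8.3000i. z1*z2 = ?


Real = -1*(-6.9) - (-8.4)*8.3 = 6.9 - (-69.72) = 76.62
Imag = -1*8.3 - (6.9)*(-8.4) = -8.3 + 57.96 = 49.66

76.6200 + 49.6600i


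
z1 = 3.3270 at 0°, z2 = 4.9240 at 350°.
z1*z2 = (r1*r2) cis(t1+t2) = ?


r = 3.3270 * 4.9240 = 16.3821
theta = 0° + 350° = 350° = 350° (mod 360)

16.3821 cis(350°)


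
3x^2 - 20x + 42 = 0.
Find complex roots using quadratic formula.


disc = (-20)^2 - 4*3*42 = 400 - 504 = -104
sqrt(|disc|) = sqrt(104) = 10.1980
Real part = 20/(2*3) = 3.3333
Imag part = 10.1980/(2*3) = 1.6997

3.3333 ± 1.6997i


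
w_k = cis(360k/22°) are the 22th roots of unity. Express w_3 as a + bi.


Angle = 360*3/22 = 49.0909°
a = cos(49.0909°) = 0.6549
b = sin(49.0909°) = 0.7557

0.6549 + 0.7557i


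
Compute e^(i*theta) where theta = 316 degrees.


cos(316°) = 0.7193
sin(316°) = -0.6947

e^(i*316°) = 0.7193 - 0.6947i


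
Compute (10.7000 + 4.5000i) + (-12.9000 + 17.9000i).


Real: 10.7 - 12.9 = -2.2
Imag: 4.5 + 17.9 = 22.4

-2.2000 + 22.4000i


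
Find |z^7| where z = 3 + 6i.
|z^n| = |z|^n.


|z| = sqrt(9+36) = sqrt(45) = 6.7082
|z^7| = |z|^7 = (sqrt(45))^7 = 45^3 * sqrt(45) = 91125*sqrt(45)

|z^7| = 91125*sqrt(45) ≈ 611285.0833


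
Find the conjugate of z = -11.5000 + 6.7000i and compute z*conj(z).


z_bar = -11.5000 - 6.7000i
z*z_bar = (-11.5)^2 + 6.7^2 = 132.25 + 44.89 = 177.14

z_bar = -11.5000 - 6.7000i, z*z_bar = 177.14


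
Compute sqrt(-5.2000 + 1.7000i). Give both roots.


|z| = sqrt(27.04+2.89) = 5.4708
sqrt((|z|+a)/2) = sqrt((5.4708+(-5.2))/2) = sqrt(0.1354) = 0.3680
sqrt((|z|-a)/2) = sqrt((5.4708-(-5.2))/2) = sqrt(5.3354) = 2.3099

±(0.3680 + 2.3099i) i.e. 0.3680 + 2.3099i and -0.3680 - 2.3099i


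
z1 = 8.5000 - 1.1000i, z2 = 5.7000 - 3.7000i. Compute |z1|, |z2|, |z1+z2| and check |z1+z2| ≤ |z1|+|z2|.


|z1| = sqrt(8.5^2 + (-1.1)^2) = sqrt(73.46) = 8.5709
|z2| = sqrt(5.7^2 + (-3.7)^2) = sqrt(46.18) = 6.7956
z1+z2 = 14.2000 - 4.8000i
|z1+z2| = sqrt(224.68) = 14.9893
|z1|+|z2| = 8.5709 + 6.7956 = 15.3665

|z1+z2| = 14.9893 ≤ |z1|+|z2| = 15.3665 (verified)


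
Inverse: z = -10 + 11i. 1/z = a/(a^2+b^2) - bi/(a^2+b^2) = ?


|z|^2 = 100+121 = 221
1/z = (-10 - 11i)/221

1/z = -0.0452 - 0.0498i


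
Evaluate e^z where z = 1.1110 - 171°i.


e^1.1110 = 3.0374
cos(-171°) = -0.9877
sin(-171°) = -0.156434
Real = 3.0374*(-0.9877) = -3.0000
Imag = 3.0374*(-0.156434) = -0.4752

-3.0000 - 0.4752i


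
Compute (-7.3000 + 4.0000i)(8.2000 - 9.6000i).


Real = -7.3*8.2 - 4*(-9.6) = -59.86 - (-38.4) = -21.46
Imag = -7.3*(-9.6) + 8.2*4 = 70.08 + 32.8 = 102.88

-21.4600 + 102.8800i


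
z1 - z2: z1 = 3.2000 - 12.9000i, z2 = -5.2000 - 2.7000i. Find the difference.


Real: 3.2 + 5.2 = 8.4
Imag: -12.9 + 2.7 = -10.2

8.4000 - 10.2000i


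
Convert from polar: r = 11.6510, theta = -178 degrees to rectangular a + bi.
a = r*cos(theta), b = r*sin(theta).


a = 11.6510*cos(-178°) = 11.6510*(-0.99939) = -11.6439
b = 11.6510*sin(-178°) = 11.6510*(-0.0349) = -0.4066

-11.6439 - 0.4066i


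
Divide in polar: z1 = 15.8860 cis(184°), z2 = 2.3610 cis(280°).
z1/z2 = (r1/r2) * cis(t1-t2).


r = 15.8860 / 2.3610 = 6.7285
theta = 184° - 280° = -96° = 264° (mod 360)

6.7285 cis(264°)


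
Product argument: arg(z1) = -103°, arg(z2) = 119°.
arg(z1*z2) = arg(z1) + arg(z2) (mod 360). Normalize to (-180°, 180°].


arg(z1*z2) = -103° + 119° = 16°
Normalized to (-180°, 180°]: 16°

16°


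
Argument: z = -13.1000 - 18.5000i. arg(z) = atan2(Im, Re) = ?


Re = -13.1, Im = -18.5
arg = atan2(-18.5, -13.1) = -125.3026 degrees

arg(z) = -125.3026 degrees


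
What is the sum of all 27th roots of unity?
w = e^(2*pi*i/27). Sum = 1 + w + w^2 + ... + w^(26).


The sum of all 27th roots of unity is 0.
Geometric series: (1 - w^27)/(1 - w) = (1-1)/(1-w) = 0 since w^27 = 1, w ≠ 1.
Alternatively: coefficient of z^26 in z^27 - 1 is 0.

0


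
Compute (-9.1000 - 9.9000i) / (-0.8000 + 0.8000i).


Conjugate of z2 = -0.8000 - 0.8000i
Numerator: (-9.1000 - 9.9000i)(-0.8000 - 0.8000i) = -0.6400 + 15.2000i
Denominator: (-0.8)^2 + 0.8^2 = 1.28
Result = (-0.6400 + 15.2000i)/1.28

-0.5000 + 11.8750i


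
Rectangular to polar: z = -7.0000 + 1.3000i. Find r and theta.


r = sqrt(49+1.69) = sqrt(50.69) = 7.1197
theta = atan2(1.3, -7) = 169.4792 degrees

r = 7.1197, theta = 169.4792 degrees


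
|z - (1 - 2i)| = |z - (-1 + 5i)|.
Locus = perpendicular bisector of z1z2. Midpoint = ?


Equal distances means the locus is the perpendicular bisector of z1 and z2.
Midpoint = ((1+(-1))/2, (-2+5)/2) = (0, 1.5000)

Perpendicular bisector through (0, 1.5000)


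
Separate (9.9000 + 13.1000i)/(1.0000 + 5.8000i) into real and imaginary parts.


Multiply by conjugate: (9.9000 + 13.1000i)(1.0000 - 5.8000i) / (1^2 + 5.8^2)
Numerator real = 9.9*1 + 13.1*5.8 = 85.88
Numerator imag = 13.1*1 - 9.9*5.8 = -44.32
Denominator = 34.64
Re(z) = 85.88/34.64 = 2.4792
Im(z) = -44.32/34.64 = -1.2794

Re(z) = 2.4792, Im(z) = -1.2794


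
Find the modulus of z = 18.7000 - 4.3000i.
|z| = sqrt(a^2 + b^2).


|z| = sqrt(18.7^2 + (-4.3)^2) = sqrt(349.69 + 18.49) = sqrt(368.18) = 19.1880

|z| = 19.1880


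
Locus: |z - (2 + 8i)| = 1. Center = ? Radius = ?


|z - z0| = r is a circle with center z0 and radius r.
Center = (2, 8), radius = 1

Circle with center (2, 8) and radius 1


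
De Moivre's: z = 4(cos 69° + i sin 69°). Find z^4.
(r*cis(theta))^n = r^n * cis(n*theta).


r^4 = 4^4 = 256
n*theta = 4*69° = 276° = 276° (mod 360)
a = 256*cos(276°) = 26.7593
b = 256*sin(276°) = -254.5976

256 cis(276°) = 26.7593 - 254.5976i


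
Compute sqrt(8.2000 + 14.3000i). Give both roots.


|z| = sqrt(67.24+204.49) = 16.4842
sqrt((|z|+a)/2) = sqrt((16.4842+8.2)/2) = sqrt(12.3421) = 3.5131
sqrt((|z|-a)/2) = sqrt((16.4842-8.2)/2) = sqrt(4.1421) = 2.0352

±(3.5131 + 2.0352i) i.e. 3.5131 + 2.0352i and -3.5131 - 2.0352i


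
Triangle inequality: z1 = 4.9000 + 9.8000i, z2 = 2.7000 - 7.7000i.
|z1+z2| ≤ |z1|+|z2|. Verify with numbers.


|z1| = sqrt(4.9^2 + 9.8^2) = sqrt(120.05) = 10.9567
|z2| = sqrt(2.7^2 + (-7.7)^2) = sqrt(66.58) = 8.1597
z1+z2 = 7.6000 + 2.1000i
|z1+z2| = sqrt(62.17) = 7.8848
|z1|+|z2| = 10.9567 + 8.1597 = 19.1164

|z1+z2| = 7.8848 ≤ |z1|+|z2| = 19.1164 (verified)


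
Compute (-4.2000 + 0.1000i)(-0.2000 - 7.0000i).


Real = -4.2*(-0.2) - 0.1*(-7) = 0.84 - (-0.7) = 1.54
Imag = -4.2*(-7) - (0.2)*0.1 = 29.4 - (0.02) = 29.38

1.5400 + 29.3800i


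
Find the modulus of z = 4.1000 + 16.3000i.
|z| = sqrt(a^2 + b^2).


|z| = sqrt(4.1^2 + 16.3^2) = sqrt(16.81 + 265.69) = sqrt(282.5) = 16.8077

|z| = 16.8077


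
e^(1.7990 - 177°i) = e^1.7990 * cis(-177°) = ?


e^1.7990 = 6.0436
cos(-177°) = -0.99863
sin(-177°) = -0.05234
Real = 6.0436*(-0.99863) = -6.0353
Imag = 6.0436*(-0.05234) = -0.3163

-6.0353 - 0.3163i


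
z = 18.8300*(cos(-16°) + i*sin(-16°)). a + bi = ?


a = 18.8300*cos(-16°) = 18.8300*0.961262 = 18.1006
b = 18.8300*sin(-16°) = 18.8300*(-0.27564) = -5.1903

18.1006 - 5.1903i


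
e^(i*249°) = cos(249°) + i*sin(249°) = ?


cos(249°) = -0.3584
sin(249°) = -0.9336

e^(i*249°) = -0.3584 - 0.9336i


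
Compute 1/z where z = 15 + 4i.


|z|^2 = 225+16 = 241
1/z = (15 - 4i)/241

1/z = 0.0622 - 0.0166i


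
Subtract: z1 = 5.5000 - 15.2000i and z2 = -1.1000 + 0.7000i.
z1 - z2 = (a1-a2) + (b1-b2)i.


Real: 5.5 + 1.1 = 6.6
Imag: -15.2 - 0.7 = -15.9

6.6000 - 15.9000i


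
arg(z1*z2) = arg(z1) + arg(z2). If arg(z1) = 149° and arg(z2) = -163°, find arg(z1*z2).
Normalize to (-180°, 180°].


arg(z1*z2) = 149° - 163° = -14°
Normalized to (-180°, 180°]: -14°

-14°


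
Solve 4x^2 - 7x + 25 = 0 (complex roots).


disc = (-7)^2 - 4*4*25 = 49 - 400 = -351
sqrt(|disc|) = sqrt(351) = 18.7350
Real part = 7/(2*4) = 0.8750
Imag part = 18.7350/(2*4) = 2.3419

0.8750 ± 2.3419i


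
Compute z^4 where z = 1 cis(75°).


r^4 = 1^4 = 1
n*theta = 4*75° = 300° = 300° (mod 360)
a = 1*cos(300°) = 0.5000
b = 1*sin(300°) = -0.8660

1 cis(300°) = 0.5000 - 0.8660i


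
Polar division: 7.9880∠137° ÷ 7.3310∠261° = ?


r = 7.9880 / 7.3310 = 1.0896
theta = 137° - 261° = -124° = 236° (mod 360)

1.0896 cis(236°)


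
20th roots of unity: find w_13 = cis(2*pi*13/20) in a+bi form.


Angle = 360*13/20 = 234°
a = cos(234°) = -0.5878
b = sin(234°) = -0.8090

-0.5878 - 0.8090i


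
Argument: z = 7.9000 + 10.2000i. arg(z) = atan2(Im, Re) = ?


Re = 7.9, Im = 10.2
arg = atan2(10.2, 7.9) = 52.2419 degrees

arg(z) = 52.2419 degrees


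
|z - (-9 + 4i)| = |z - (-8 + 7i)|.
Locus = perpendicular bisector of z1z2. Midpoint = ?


Equal distances means the locus is the perpendicular bisector of z1 and z2.
Midpoint = ((-9+(-8))/2, (4+7)/2) = (-8.5000, 5.5000)

Perpendicular bisector through (-8.5000, 5.5000)


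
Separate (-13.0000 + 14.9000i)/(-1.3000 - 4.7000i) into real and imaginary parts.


Multiply by conjugate: (-13.0000 + 14.9000i)(-1.3000 + 4.7000i) / ((-1.3)^2 + (-4.7)^2)
Numerator real = -13*(-1.3) + 14.9*(-4.7) = -53.13
Numerator imag = 14.9*(-1.3) - (-13)*(-4.7) = -80.47
Denominator = 23.78
Re(z) = -53.13/23.78 = -2.2342
Im(z) = -80.47/23.78 = -3.3839

Re(z) = -2.2342, Im(z) = -3.3839


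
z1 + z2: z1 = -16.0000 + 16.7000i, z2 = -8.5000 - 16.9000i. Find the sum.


Real: -16 - 8.5 = -24.5
Imag: 16.7 - 16.9 = -0.2

-24.5000 - 0.2000i


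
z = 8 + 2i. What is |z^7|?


|z| = sqrt(64+4) = sqrt(68) = 8.2462
|z^7| = |z|^7 = (sqrt(68))^7 = 68^3 * sqrt(68) = 314432*sqrt(68)

|z^7| = 314432*sqrt(68) ≈ 2592872.6961


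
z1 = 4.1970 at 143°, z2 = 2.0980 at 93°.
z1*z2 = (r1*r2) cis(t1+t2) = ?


r = 4.1970 * 2.0980 = 8.8053
theta = 143° + 93° = 236° = 236° (mod 360)

8.8053 cis(236°)


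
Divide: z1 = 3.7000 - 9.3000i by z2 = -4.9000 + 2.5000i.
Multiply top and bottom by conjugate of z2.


Conjugate of z2 = -4.9000 - 2.5000i
Numerator: (3.7000 - 9.3000i)(-4.9000 - 2.5000i) = -41.3800 + 36.3200i
Denominator: (-4.9)^2 + 2.5^2 = 30.26
Result = (-41.3800 + 36.3200i)/30.26

-1.3675 + 1.2003i


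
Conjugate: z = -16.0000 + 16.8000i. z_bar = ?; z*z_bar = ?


z_bar = -16.0000 - 16.8000i
z*z_bar = (-16)^2 + 16.8^2 = 256 + 282.24 = 538.24

z_bar = -16.0000 - 16.8000i, z*z_bar = 538.24


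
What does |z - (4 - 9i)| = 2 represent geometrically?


|z - z0| = r is a circle with center z0 and radius r.
Center = (4, -9), radius = 2

Circle with center (4, -9) and radius 2


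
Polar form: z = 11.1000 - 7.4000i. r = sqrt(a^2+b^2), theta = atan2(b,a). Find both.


r = sqrt(123.21+54.76) = sqrt(177.97) = 13.3405
theta = atan2(-7.4, 11.1) = -33.6901 degrees

r = 13.3405, theta = -33.6901 degrees


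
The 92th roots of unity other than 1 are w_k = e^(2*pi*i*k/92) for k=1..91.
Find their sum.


With w = e^(2*pi*i/92), all 92 of the 92th roots of unity w^0 = 1, w, ..., w^(91) sum to 0: 1 + w + ... + w^(91) = (1 - w^92)/(1 - w) = 0 since w^92 = 1, w ≠ 1.
Removing the root 1: w + w^2 + ... + w^(91) = 0 - 1 = -1

Sum = -1


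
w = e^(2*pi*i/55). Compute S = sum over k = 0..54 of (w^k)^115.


The roots are w_k = w^k with w = e^(2*pi*i/55), and (w^k)^115 = (w^115)^k.
So S = 1 + u + u^2 + ... + u^(54) with u = w^115.
115 = 2*55 + 5, so 115 is not a multiple of 55: u = (w^55)^2 * w^5 = w^5 ≠ 1 (w is a primitive 55th root), while u^55 = (w^55)^115 = 1.
Geometric series: S = (1 - u^55)/(1 - u) = (1 - 1)/(1 - u) = 0

S = 0


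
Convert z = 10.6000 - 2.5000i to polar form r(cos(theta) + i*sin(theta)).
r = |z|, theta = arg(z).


r = sqrt(112.36+6.25) = sqrt(118.61) = 10.8908
theta = atan2(-2.5, 10.6) = -13.2706 degrees

r = 10.8908, theta = -13.2706 degrees


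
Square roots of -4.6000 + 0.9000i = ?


|z| = sqrt(21.16+0.81) = 4.6872
sqrt((|z|+a)/2) = sqrt((4.6872+(-4.6))/2) = sqrt(0.0436) = 0.2088
sqrt((|z|-a)/2) = sqrt((4.6872-(-4.6))/2) = sqrt(4.6436) = 2.1549

±(0.2088 + 2.1549i) i.e. 0.2088 + 2.1549i and -0.2088 - 2.1549i


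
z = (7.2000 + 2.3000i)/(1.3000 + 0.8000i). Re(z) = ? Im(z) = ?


Multiply by conjugate: (7.2000 + 2.3000i)(1.3000 - 0.8000i) / (1.3^2 + 0.8^2)
Numerator real = 7.2*1.3 + 2.3*0.8 = 11.2
Numerator imag = 2.3*1.3 - 7.2*0.8 = -2.77
Denominator = 2.33
Re(z) = 11.2/2.33 = 4.8069
Im(z) = -2.77/2.33 = -1.1888

Re(z) = 4.8069, Im(z) = -1.1888


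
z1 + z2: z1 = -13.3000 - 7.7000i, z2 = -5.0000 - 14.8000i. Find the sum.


Real: -13.3 - 5 = -18.3
Imag: -7.7 - 14.8 = -22.5

-18.3000 - 22.5000i


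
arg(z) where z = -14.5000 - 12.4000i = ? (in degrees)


Re = -14.5, Im = -12.4
arg = atan2(-12.4, -14.5) = -139.4639 degrees

arg(z) = -139.4639 degrees


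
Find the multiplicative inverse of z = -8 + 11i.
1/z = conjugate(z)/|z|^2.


|z|^2 = 64+121 = 185
1/z = (-8 - 11i)/185

1/z = -0.0432 - 0.0595i


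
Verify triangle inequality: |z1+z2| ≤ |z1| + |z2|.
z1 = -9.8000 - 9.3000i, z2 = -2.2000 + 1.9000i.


|z1| = sqrt((-9.8)^2 + (-9.3)^2) = sqrt(182.53) = 13.5104
|z2| = sqrt((-2.2)^2 + 1.9^2) = sqrt(8.45) = 2.9069
z1+z2 = -12.0000 - 7.4000i
|z1+z2| = sqrt(198.76) = 14.0982
|z1|+|z2| = 13.5104 + 2.9069 = 16.4173

|z1+z2| = 14.0982 ≤ |z1|+|z2| = 16.4173 (verified)
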